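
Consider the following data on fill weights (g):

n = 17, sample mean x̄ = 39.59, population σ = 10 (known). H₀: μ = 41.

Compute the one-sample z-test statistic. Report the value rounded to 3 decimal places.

test statistic = -0.581

SE = σ/√n = 10/√17 = 2.4254
z = (x̄−μ₀)/SE = (39.59−41)/2.4254 = -0.5814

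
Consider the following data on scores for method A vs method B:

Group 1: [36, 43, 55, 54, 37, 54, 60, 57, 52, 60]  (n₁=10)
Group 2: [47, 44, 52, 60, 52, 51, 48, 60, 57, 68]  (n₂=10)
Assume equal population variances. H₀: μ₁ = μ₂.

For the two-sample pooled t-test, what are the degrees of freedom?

df = n₁ + n₂ − 2 = 10 + 10 − 2 = 18

degrees of freedom = 18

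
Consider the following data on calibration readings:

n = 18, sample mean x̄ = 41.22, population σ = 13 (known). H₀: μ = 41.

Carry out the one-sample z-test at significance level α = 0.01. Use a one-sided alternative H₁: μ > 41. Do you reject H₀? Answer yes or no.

SE = σ/√n = 13/√18 = 3.0641
z = (x̄−μ₀)/SE = (41.22−41)/3.0641 = 0.0718
p-value (one-sided, H₁ greater) = 0.47138
At α=0.01: p ≥ α → fail to reject H₀

reject H₀: no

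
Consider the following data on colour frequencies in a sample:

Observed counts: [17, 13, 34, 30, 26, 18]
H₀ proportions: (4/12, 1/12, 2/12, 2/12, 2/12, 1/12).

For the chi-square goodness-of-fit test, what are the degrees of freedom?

degrees of freedom = 5

df = k − 1 = 6 − 1 = 5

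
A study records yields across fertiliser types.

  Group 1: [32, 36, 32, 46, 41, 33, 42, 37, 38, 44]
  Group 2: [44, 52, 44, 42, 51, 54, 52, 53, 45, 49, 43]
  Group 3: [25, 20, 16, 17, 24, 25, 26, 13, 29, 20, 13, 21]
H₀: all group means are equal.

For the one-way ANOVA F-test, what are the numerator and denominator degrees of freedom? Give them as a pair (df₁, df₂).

degrees of freedom = [2, 30]

k = 3 groups, N = 33 total
df = (k−1, N−k) = (3−1, 33−3) = (2, 30)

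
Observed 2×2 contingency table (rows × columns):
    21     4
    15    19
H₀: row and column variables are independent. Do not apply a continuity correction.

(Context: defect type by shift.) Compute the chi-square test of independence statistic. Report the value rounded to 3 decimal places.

test statistic = 9.634

Row totals [25, 34], col totals [36, 23], n=59
χ² = (21−15.25)²/15.25 + (4−9.75)²/9.75 + (15−20.75)²/20.75 + (19−13.25)²/13.25 = 9.6339
df = 1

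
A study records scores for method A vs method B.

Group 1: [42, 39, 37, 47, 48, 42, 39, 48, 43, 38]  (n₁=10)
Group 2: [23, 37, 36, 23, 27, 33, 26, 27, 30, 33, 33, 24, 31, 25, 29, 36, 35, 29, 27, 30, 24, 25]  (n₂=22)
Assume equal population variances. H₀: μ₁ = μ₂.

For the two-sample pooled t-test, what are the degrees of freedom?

df = n₁ + n₂ − 2 = 10 + 22 − 2 = 30

degrees of freedom = 30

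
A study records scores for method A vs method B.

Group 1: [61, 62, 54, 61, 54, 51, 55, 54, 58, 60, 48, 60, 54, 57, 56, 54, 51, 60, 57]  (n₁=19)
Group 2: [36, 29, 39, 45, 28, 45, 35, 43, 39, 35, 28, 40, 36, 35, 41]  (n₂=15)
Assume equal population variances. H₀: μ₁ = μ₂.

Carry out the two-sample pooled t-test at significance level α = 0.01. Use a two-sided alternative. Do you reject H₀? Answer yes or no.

reject H₀: yes

x̄₁=56.158, s₁=3.905, n₁=19
x̄₂=36.933, s₂=5.587, n₂=15
s_p² = [18·3.905² + 14·5.587²]/32 = 22.2331
SE = √(s_p²·(1/19+1/15)) = 1.6286
t = (56.158−36.933)/1.6286 = 11.8043
df = 32
p-value (two-sided) = 0.00000
At α=0.01: p < α → reject H₀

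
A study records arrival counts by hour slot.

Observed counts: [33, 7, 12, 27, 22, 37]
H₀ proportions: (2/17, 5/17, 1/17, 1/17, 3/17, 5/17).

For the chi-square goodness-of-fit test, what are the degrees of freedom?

df = k − 1 = 6 − 1 = 5

degrees of freedom = 5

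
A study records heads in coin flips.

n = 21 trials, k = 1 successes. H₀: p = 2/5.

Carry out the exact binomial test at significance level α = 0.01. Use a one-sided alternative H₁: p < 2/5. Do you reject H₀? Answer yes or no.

reject H₀: yes

Exact binomial: n=21, k=1, p₀=2/5=0.4000
P(X≤1) from Σ C(n,i)·p₀^i·(1−p₀)^(n−i)
p-value (one-sided, H₁ less) = 0.00033
At α=0.01: p < α → reject H₀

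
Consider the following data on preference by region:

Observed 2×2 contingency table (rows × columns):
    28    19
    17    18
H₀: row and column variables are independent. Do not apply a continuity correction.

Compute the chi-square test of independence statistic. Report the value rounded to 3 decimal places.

Row totals [47, 35], col totals [45, 37], n=82
χ² = (28−25.79)²/25.79 + (19−21.21)²/21.21 + (17−19.21)²/19.21 + (18−15.79)²/15.79 = 0.9808
df = 1

test statistic = 0.981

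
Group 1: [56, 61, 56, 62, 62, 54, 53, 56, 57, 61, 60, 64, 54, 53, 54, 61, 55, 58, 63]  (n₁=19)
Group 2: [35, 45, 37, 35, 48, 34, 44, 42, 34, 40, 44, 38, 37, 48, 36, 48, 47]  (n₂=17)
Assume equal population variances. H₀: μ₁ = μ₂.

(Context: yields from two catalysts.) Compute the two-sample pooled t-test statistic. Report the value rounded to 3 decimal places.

test statistic = 11.369

x̄₁=57.895, s₁=3.680, n₁=19
x̄₂=40.706, s₂=5.324, n₂=17
s_p² = [18·3.680² + 16·5.324²]/34 = 20.5094
SE = √(s_p²·(1/19+1/17)) = 1.5119
t = (57.895−40.706)/1.5119 = 11.3690
df = 34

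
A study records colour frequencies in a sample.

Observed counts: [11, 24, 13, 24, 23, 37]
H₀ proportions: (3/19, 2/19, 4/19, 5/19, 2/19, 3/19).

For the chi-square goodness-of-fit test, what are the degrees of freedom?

degrees of freedom = 5

df = k − 1 = 6 − 1 = 5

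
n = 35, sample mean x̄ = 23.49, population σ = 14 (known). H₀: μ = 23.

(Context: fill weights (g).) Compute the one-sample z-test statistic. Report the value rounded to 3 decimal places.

test statistic = 0.207

SE = σ/√n = 14/√35 = 2.3664
z = (x̄−μ₀)/SE = (23.49−23)/2.3664 = 0.2071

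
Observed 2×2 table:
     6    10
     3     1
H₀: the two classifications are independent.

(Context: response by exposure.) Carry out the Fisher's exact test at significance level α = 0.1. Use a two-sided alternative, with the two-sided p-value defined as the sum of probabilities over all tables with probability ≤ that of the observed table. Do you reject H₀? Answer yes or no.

Margins: r₁=16, r₂=4, c₁=9, c₂=11, n=20
p_obs = C(16,6)·C(4,3)/C(20,9); sum pmf over tables with pmf ≤ p_obs
p-value (two-sided) = 0.28483
At α=0.1: p ≥ α → fail to reject H₀

reject H₀: no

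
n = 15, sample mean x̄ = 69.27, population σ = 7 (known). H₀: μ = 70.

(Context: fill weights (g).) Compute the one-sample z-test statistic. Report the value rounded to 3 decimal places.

test statistic = -0.404

SE = σ/√n = 7/√15 = 1.8074
z = (x̄−μ₀)/SE = (69.27−70)/1.8074 = -0.4039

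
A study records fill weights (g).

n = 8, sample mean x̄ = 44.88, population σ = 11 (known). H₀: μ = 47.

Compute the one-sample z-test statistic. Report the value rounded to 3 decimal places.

test statistic = -0.545

SE = σ/√n = 11/√8 = 3.8891
z = (x̄−μ₀)/SE = (44.88−47)/3.8891 = -0.5451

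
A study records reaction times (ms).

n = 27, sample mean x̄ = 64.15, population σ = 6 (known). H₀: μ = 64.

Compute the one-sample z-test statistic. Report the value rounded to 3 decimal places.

test statistic = 0.130

SE = σ/√n = 6/√27 = 1.1547
z = (x̄−μ₀)/SE = (64.15−64)/1.1547 = 0.1299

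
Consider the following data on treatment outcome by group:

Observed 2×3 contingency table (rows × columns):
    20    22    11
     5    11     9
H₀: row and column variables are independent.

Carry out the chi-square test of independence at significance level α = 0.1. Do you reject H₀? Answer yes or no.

reject H₀: no

Row totals [53, 25], col totals [25, 33, 20], n=78
χ² = (20−16.99)²/16.99 + (22−22.42)²/22.42 + (11−13.59)²/13.59 + (5−8.01)²/8.01 + (11−10.58)²/10.58 + (9−6.41)²/6.41 = 3.2318
df = 2
p-value (upper-tail) = 0.19871
At α=0.1: p ≥ α → fail to reject H₀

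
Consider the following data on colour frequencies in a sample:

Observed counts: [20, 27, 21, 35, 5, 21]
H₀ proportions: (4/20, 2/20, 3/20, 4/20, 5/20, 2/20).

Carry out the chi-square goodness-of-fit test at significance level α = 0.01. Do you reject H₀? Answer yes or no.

reject H₀: yes

n = 129; E_i = n·p_i = [25.80, 12.90, 19.35, 25.80, 32.25, 12.90]
χ² = (20−25.80)²/25.80 + (27−12.90)²/12.90 + (21−19.35)²/19.35 + (35−25.80)²/25.80 + (5−32.25)²/32.25 + (21−12.90)²/12.90 = 48.2481
df = 5
p-value (upper-tail) = 0.00000
At α=0.01: p < α → reject H₀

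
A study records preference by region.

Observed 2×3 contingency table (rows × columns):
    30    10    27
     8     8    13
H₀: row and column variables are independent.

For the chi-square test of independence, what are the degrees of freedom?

degrees of freedom = 2

df = (r−1)(c−1) = (2−1)·(3−1) = 2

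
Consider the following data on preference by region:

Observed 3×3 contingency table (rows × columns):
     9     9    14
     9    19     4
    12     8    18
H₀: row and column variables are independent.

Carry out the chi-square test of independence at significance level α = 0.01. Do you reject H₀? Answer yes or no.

reject H₀: yes

Row totals [32, 32, 38], col totals [30, 36, 36], n=102
χ² = (9−9.41)²/9.41 + (9−11.29)²/11.29 + (14−11.29)²/11.29 + (9−9.41)²/9.41 + (19−11.29)²/11.29 + (4−11.29)²/11.29 + (12−11.18)²/11.18 + (8−13.41)²/13.41 + (18−13.41)²/13.41 = 14.9328
df = 4
p-value (upper-tail) = 0.00484
At α=0.01: p < α → reject H₀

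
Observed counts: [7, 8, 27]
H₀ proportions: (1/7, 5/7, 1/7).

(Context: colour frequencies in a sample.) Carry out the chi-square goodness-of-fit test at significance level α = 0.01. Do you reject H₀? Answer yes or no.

reject H₀: yes

n = 42; E_i = n·p_i = [6.00, 30.00, 6.00]
χ² = (7−6.00)²/6.00 + (8−30.00)²/30.00 + (27−6.00)²/6.00 = 89.8000
df = 2
p-value (upper-tail) = 0.00000
At α=0.01: p < α → reject H₀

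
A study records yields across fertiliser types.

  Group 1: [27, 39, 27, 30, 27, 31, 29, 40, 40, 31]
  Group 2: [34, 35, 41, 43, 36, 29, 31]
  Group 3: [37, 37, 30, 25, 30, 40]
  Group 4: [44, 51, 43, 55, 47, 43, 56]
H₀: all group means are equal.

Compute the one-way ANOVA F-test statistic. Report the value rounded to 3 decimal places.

Group means [32.10, 35.57, 33.17, 48.43], grand mean 36.933
SSB = Σnᵢ(x̄ᵢ−x̄)² = 1256.705; SSW = ΣΣ(x−x̄ᵢ)² = 769.162
MSB = 1256.705/3 = 418.9016; MSW = 769.162/26 = 29.5832
F = MSB/MSW = 14.1601
df = (3, 26)

test statistic = 14.160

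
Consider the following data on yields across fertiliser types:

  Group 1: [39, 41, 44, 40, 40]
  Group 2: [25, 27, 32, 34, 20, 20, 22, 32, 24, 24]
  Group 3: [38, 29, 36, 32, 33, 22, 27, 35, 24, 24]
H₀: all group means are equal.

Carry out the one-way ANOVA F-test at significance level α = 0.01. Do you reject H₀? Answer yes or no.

Group means [40.80, 26.00, 30.00], grand mean 30.560
SSB = Σnᵢ(x̄ᵢ−x̄)² = 735.360; SSW = ΣΣ(x−x̄ᵢ)² = 532.800
MSB = 735.360/2 = 367.6800; MSW = 532.800/22 = 24.2182
F = MSB/MSW = 15.1820
df = (2, 22)
p-value (upper-tail) = 0.00007
At α=0.01: p < α → reject H₀

reject H₀: yes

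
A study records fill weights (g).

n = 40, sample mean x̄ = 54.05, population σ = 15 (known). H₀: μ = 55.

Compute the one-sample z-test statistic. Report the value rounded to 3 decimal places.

SE = σ/√n = 15/√40 = 2.3717
z = (x̄−μ₀)/SE = (54.05−55)/2.3717 = -0.4006

test statistic = -0.401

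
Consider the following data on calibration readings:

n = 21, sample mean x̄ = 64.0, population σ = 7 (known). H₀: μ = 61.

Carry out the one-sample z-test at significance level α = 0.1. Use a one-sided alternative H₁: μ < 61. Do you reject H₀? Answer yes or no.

reject H₀: no

SE = σ/√n = 7/√21 = 1.5275
z = (x̄−μ₀)/SE = (64.0−61)/1.5275 = 1.9640
p-value (one-sided, H₁ less) = 0.97523
At α=0.1: p ≥ α → fail to reject H₀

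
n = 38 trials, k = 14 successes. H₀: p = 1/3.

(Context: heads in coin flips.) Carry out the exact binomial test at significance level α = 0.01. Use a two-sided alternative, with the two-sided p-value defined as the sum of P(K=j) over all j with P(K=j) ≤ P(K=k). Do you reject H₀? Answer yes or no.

reject H₀: no

Exact binomial: n=38, k=14, p₀=1/3=0.3333
P(X=j) = C(n,j)·p₀^j·(1−p₀)^(n−j); p = Σ P(X=j) over j with P(X=j) ≤ P(X=14)
p-value (two-sided) = 0.73099
At α=0.01: p ≥ α → fail to reject H₀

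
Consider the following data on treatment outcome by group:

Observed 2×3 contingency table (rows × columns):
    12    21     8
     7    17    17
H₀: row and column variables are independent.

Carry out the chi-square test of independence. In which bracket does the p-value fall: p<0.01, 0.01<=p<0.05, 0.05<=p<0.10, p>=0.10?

Row totals [41, 41], col totals [19, 38, 25], n=82
χ² = (12−9.50)²/9.50 + (21−19.00)²/19.00 + (8−12.50)²/12.50 + (7−9.50)²/9.50 + (17−19.00)²/19.00 + (17−12.50)²/12.50 = 4.9768
df = 2
p-value (upper-tail) = 0.08304
→ bracket: 0.05<=p<0.10

p-value bracket: 0.05<=p<0.10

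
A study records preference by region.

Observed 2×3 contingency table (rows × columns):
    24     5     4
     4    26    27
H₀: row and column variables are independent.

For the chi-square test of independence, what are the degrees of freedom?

degrees of freedom = 2

df = (r−1)(c−1) = (2−1)·(3−1) = 2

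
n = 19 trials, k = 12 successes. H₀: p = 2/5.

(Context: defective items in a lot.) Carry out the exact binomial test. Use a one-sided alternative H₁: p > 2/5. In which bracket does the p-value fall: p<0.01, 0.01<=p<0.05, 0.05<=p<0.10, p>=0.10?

p-value bracket: 0.01<=p<0.05

Exact binomial: n=19, k=12, p₀=2/5=0.4000
P(X≥12) from Σ C(n,i)·p₀^i·(1−p₀)^(n−i)
p-value (one-sided, H₁ greater) = 0.03523
→ bracket: 0.01<=p<0.05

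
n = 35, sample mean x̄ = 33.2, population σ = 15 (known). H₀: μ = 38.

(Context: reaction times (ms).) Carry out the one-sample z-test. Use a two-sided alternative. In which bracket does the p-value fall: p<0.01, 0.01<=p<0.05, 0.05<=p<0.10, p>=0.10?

SE = σ/√n = 15/√35 = 2.5355
z = (x̄−μ₀)/SE = (33.2−38)/2.5355 = -1.8931
p-value (two-sided) = 0.05834
→ bracket: 0.05<=p<0.10

p-value bracket: 0.05<=p<0.10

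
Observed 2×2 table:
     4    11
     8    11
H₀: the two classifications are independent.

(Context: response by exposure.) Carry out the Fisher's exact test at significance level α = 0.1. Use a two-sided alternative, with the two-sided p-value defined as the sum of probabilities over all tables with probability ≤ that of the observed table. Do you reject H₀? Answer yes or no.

reject H₀: no

Margins: r₁=15, r₂=19, c₁=12, c₂=22, n=34
p_obs = C(15,4)·C(19,8)/C(34,12); sum pmf over tables with pmf ≤ p_obs
p-value (two-sided) = 0.47641
At α=0.1: p ≥ α → fail to reject H₀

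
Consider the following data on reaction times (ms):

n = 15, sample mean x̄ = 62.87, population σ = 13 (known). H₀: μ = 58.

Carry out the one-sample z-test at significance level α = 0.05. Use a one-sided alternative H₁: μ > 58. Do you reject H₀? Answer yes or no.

SE = σ/√n = 13/√15 = 3.3566
z = (x̄−μ₀)/SE = (62.87−58)/3.3566 = 1.4509
p-value (one-sided, H₁ greater) = 0.07341
At α=0.05: p ≥ α → fail to reject H₀

reject H₀: no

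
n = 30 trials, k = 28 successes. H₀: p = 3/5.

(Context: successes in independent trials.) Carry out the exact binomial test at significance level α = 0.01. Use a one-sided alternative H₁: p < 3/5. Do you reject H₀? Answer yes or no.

Exact binomial: n=30, k=28, p₀=3/5=0.6000
P(X≤28) from Σ C(n,i)·p₀^i·(1−p₀)^(n−i)
p-value (one-sided, H₁ less) = 1.00000
At α=0.01: p ≥ α → fail to reject H₀

reject H₀: no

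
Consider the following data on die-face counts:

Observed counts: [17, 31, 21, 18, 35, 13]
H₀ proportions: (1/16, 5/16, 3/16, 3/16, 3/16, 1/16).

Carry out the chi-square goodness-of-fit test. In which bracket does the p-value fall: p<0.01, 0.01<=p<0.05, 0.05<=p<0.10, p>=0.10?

n = 135; E_i = n·p_i = [8.44, 42.19, 25.31, 25.31, 25.31, 8.44]
χ² = (17−8.44)²/8.44 + (31−42.19)²/42.19 + (21−25.31)²/25.31 + (18−25.31)²/25.31 + (35−25.31)²/25.31 + (13−8.44)²/8.44 = 20.6780
df = 5
p-value (upper-tail) = 0.00093
→ bracket: p<0.01

p-value bracket: p<0.01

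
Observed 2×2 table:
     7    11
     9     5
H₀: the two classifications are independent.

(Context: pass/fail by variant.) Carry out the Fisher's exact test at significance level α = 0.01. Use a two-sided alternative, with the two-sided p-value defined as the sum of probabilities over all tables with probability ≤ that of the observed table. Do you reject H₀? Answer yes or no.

Margins: r₁=18, r₂=14, c₁=16, c₂=16, n=32
p_obs = C(18,7)·C(14,9)/C(32,16); sum pmf over tables with pmf ≤ p_obs
p-value (two-sided) = 0.28516
At α=0.01: p ≥ α → fail to reject H₀

reject H₀: no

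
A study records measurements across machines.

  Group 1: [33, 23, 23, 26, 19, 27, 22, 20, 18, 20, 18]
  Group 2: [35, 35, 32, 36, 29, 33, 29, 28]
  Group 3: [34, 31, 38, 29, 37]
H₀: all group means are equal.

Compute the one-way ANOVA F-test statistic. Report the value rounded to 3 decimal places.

test statistic = 19.375

Group means [22.64, 32.12, 33.80], grand mean 28.125
SSB = Σnᵢ(x̄ᵢ−x̄)² = 620.405; SSW = ΣΣ(x−x̄ᵢ)² = 336.220
MSB = 620.405/2 = 310.2023; MSW = 336.220/21 = 16.0105
F = MSB/MSW = 19.3749
df = (2, 21)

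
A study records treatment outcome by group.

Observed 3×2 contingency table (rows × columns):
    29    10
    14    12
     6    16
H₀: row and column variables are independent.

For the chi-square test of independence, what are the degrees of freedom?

degrees of freedom = 2

df = (r−1)(c−1) = (3−1)·(2−1) = 2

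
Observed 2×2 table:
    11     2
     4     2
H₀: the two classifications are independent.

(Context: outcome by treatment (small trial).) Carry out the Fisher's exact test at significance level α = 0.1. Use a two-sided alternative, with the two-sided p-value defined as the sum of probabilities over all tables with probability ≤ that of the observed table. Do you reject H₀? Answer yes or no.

Margins: r₁=13, r₂=6, c₁=15, c₂=4, n=19
p_obs = C(13,11)·C(6,4)/C(19,15); sum pmf over tables with pmf ≤ p_obs
p-value (two-sided) = 0.55728
At α=0.1: p ≥ α → fail to reject H₀

reject H₀: no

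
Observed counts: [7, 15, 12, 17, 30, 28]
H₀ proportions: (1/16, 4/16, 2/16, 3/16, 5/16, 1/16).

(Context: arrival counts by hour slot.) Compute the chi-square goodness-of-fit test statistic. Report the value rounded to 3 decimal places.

test statistic = 72.664

n = 109; E_i = n·p_i = [6.81, 27.25, 13.62, 20.44, 34.06, 6.81]
χ² = (7−6.81)²/6.81 + (15−27.25)²/27.25 + (12−13.62)²/13.62 + (17−20.44)²/20.44 + (30−34.06)²/34.06 + (28−6.81)²/6.81 = 72.6636
df = 5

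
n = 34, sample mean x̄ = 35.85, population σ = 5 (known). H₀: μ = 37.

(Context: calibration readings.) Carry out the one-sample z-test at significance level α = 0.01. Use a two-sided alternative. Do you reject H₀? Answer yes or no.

SE = σ/√n = 5/√34 = 0.8575
z = (x̄−μ₀)/SE = (35.85−37)/0.8575 = -1.3411
p-value (two-sided) = 0.17988
At α=0.01: p ≥ α → fail to reject H₀

reject H₀: no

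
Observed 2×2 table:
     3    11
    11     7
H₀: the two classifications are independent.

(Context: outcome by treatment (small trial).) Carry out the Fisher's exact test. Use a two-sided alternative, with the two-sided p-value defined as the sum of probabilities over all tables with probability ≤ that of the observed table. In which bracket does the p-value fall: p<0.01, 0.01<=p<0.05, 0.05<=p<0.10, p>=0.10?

Margins: r₁=14, r₂=18, c₁=14, c₂=18, n=32
p_obs = C(14,3)·C(18,11)/C(32,14); sum pmf over tables with pmf ≤ p_obs
p-value (two-sided) = 0.03557
→ bracket: 0.01<=p<0.05

p-value bracket: 0.01<=p<0.05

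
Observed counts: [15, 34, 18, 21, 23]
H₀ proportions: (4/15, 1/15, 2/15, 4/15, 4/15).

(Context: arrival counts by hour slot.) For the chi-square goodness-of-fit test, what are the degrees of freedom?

degrees of freedom = 4

df = k − 1 = 5 − 1 = 4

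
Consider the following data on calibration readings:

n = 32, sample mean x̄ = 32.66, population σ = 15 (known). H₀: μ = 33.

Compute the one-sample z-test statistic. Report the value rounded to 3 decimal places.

test statistic = -0.128

SE = σ/√n = 15/√32 = 2.6517
z = (x̄−μ₀)/SE = (32.66−33)/2.6517 = -0.1282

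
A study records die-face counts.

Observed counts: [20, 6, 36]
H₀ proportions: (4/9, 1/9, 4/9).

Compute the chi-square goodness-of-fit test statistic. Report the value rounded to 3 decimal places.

n = 62; E_i = n·p_i = [27.56, 6.89, 27.56]
χ² = (20−27.56)²/27.56 + (6−6.89)²/6.89 + (36−27.56)²/27.56 = 4.7742
df = 2

test statistic = 4.774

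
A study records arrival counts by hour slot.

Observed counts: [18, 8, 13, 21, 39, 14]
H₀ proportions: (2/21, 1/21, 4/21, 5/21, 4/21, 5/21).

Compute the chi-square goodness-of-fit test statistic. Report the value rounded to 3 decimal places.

n = 113; E_i = n·p_i = [10.76, 5.38, 21.52, 26.90, 21.52, 26.90]
χ² = (18−10.76)²/10.76 + (8−5.38)²/5.38 + (13−21.52)²/21.52 + (21−26.90)²/26.90 + (39−21.52)²/21.52 + (14−26.90)²/26.90 = 31.1938
df = 5

test statistic = 31.194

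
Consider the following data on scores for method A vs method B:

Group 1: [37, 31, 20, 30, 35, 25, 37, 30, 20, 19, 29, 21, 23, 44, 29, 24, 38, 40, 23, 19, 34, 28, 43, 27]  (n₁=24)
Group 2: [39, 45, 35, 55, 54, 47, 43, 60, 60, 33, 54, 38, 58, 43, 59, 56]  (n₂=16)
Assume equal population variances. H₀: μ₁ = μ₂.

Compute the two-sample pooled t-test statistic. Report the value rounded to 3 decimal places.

x̄₁=29.417, s₁=7.684, n₁=24
x̄₂=48.688, s₂=9.386, n₂=16
s_p² = [23·7.684² + 15·9.386²]/38 = 70.5071
SE = √(s_p²·(1/24+1/16)) = 2.7101
t = (29.417−48.688)/2.7101 = -7.1108
df = 38

test statistic = -7.111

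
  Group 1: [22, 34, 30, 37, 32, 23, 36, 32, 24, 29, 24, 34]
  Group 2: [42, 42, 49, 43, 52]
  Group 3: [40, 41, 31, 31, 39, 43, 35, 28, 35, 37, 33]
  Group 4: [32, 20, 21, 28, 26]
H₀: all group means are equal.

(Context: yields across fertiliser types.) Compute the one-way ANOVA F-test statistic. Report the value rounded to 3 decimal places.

Group means [29.75, 45.60, 35.73, 25.40], grand mean 33.485
SSB = Σnᵢ(x̄ᵢ−x̄)² = 1283.411; SSW = ΣΣ(x−x̄ᵢ)² = 718.832
MSB = 1283.411/3 = 427.8035; MSW = 718.832/29 = 24.7873
F = MSB/MSW = 17.2590
df = (3, 29)

test statistic = 17.259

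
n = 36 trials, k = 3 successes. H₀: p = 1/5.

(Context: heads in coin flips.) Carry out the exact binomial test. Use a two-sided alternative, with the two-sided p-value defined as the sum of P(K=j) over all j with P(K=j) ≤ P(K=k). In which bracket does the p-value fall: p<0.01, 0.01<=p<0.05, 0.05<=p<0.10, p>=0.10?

Exact binomial: n=36, k=3, p₀=1/5=0.2000
P(X=j) = C(n,j)·p₀^j·(1−p₀)^(n−j); p = Σ P(X=j) over j with P(X=j) ≤ P(X=3)
p-value (two-sided) = 0.09465
→ bracket: 0.05<=p<0.10

p-value bracket: 0.05<=p<0.10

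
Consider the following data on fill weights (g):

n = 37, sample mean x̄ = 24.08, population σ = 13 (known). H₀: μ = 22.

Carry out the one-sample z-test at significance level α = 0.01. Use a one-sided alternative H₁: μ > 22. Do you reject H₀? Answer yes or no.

reject H₀: no

SE = σ/√n = 13/√37 = 2.1372
z = (x̄−μ₀)/SE = (24.08−22)/2.1372 = 0.9732
p-value (one-sided, H₁ greater) = 0.16522
At α=0.01: p ≥ α → fail to reject H₀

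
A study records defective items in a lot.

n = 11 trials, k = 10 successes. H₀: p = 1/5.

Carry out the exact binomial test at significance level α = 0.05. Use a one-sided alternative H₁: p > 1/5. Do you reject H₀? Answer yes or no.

reject H₀: yes

Exact binomial: n=11, k=10, p₀=1/5=0.2000
P(X≥10) from Σ C(n,i)·p₀^i·(1−p₀)^(n−i)
p-value (one-sided, H₁ greater) = 0.00000
At α=0.05: p < α → reject H₀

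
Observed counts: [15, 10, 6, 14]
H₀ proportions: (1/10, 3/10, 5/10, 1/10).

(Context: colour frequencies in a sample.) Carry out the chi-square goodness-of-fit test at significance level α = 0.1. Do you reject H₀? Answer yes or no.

reject H₀: yes

n = 45; E_i = n·p_i = [4.50, 13.50, 22.50, 4.50]
χ² = (15−4.50)²/4.50 + (10−13.50)²/13.50 + (6−22.50)²/22.50 + (14−4.50)²/4.50 = 57.5630
df = 3
p-value (upper-tail) = 0.00000
At α=0.1: p < α → reject H₀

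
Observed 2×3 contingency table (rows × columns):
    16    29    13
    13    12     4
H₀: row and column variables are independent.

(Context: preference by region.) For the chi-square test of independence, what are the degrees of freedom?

df = (r−1)(c−1) = (2−1)·(3−1) = 2

degrees of freedom = 2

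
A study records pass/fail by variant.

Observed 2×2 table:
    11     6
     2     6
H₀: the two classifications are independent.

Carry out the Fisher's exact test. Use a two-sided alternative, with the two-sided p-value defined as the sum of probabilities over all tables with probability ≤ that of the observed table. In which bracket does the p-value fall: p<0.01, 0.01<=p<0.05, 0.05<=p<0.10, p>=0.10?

Margins: r₁=17, r₂=8, c₁=13, c₂=12, n=25
p_obs = C(17,11)·C(8,2)/C(25,13); sum pmf over tables with pmf ≤ p_obs
p-value (two-sided) = 0.09684
→ bracket: 0.05<=p<0.10

p-value bracket: 0.05<=p<0.10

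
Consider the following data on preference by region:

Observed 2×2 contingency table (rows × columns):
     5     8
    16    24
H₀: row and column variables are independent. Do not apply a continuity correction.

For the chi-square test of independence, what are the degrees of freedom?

df = (r−1)(c−1) = (2−1)·(2−1) = 1

degrees of freedom = 1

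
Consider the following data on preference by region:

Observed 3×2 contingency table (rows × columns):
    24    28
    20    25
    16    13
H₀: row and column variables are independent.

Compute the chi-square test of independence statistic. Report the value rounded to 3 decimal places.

test statistic = 0.890

Row totals [52, 45, 29], col totals [60, 66], n=126
χ² = (24−24.76)²/24.76 + (28−27.24)²/27.24 + (20−21.43)²/21.43 + (25−23.57)²/23.57 + (16−13.81)²/13.81 + (13−15.19)²/15.19 = 0.8899
df = 2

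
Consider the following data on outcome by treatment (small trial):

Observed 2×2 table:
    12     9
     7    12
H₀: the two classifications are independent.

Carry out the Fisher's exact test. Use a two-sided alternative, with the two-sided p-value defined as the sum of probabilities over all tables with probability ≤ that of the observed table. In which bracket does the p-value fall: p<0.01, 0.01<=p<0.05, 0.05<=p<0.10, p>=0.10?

Margins: r₁=21, r₂=19, c₁=19, c₂=21, n=40
p_obs = C(21,12)·C(19,7)/C(40,19); sum pmf over tables with pmf ≤ p_obs
p-value (two-sided) = 0.22476
→ bracket: p>=0.10

p-value bracket: p>=0.10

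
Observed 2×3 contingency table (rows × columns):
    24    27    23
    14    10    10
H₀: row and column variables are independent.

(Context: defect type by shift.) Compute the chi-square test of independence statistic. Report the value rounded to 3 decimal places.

test statistic = 0.868

Row totals [74, 34], col totals [38, 37, 33], n=108
χ² = (24−26.04)²/26.04 + (27−25.35)²/25.35 + (23−22.61)²/22.61 + (14−11.96)²/11.96 + (10−11.65)²/11.65 + (10−10.39)²/10.39 = 0.8678
df = 2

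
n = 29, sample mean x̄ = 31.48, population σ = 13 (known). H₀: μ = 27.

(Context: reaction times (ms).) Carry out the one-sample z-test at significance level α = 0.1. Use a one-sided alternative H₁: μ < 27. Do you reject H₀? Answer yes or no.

reject H₀: no

SE = σ/√n = 13/√29 = 2.4140
z = (x̄−μ₀)/SE = (31.48−27)/2.4140 = 1.8558
p-value (one-sided, H₁ less) = 0.96826
At α=0.1: p ≥ α → fail to reject H₀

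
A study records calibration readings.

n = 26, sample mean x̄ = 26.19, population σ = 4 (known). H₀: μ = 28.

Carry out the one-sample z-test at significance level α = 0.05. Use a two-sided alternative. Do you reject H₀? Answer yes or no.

SE = σ/√n = 4/√26 = 0.7845
z = (x̄−μ₀)/SE = (26.19−28)/0.7845 = -2.3073
p-value (two-sided) = 0.02104
At α=0.05: p < α → reject H₀

reject H₀: yes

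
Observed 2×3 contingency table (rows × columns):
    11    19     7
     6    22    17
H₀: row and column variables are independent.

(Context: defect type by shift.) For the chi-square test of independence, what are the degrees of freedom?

df = (r−1)(c−1) = (2−1)·(3−1) = 2

degrees of freedom = 2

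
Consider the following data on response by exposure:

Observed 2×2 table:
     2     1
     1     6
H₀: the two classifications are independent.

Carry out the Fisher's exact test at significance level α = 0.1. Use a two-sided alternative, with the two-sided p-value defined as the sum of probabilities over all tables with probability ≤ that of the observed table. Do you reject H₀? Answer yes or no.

reject H₀: no

Margins: r₁=3, r₂=7, c₁=3, c₂=7, n=10
p_obs = C(3,2)·C(7,1)/C(10,3); sum pmf over tables with pmf ≤ p_obs
p-value (two-sided) = 0.18333
At α=0.1: p ≥ α → fail to reject H₀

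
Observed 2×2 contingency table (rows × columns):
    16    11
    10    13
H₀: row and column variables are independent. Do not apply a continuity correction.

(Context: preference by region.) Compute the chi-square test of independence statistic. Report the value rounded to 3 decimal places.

test statistic = 1.239

Row totals [27, 23], col totals [26, 24], n=50
χ² = (16−14.04)²/14.04 + (11−12.96)²/12.96 + (10−11.96)²/11.96 + (13−11.04)²/11.04 = 1.2392
df = 1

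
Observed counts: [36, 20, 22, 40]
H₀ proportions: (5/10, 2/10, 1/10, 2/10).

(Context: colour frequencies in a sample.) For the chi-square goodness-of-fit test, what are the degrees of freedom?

degrees of freedom = 3

df = k − 1 = 4 − 1 = 3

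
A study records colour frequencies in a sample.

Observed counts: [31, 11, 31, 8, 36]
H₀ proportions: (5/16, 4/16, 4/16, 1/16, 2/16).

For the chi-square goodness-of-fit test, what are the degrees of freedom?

degrees of freedom = 4

df = k − 1 = 5 − 1 = 4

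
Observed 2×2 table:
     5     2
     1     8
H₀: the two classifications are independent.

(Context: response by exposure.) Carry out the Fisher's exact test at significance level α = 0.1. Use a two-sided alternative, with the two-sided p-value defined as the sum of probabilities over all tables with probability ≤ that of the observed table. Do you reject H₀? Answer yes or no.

reject H₀: yes

Margins: r₁=7, r₂=9, c₁=6, c₂=10, n=16
p_obs = C(7,5)·C(9,1)/C(16,6); sum pmf over tables with pmf ≤ p_obs
p-value (two-sided) = 0.03497
At α=0.1: p < α → reject H₀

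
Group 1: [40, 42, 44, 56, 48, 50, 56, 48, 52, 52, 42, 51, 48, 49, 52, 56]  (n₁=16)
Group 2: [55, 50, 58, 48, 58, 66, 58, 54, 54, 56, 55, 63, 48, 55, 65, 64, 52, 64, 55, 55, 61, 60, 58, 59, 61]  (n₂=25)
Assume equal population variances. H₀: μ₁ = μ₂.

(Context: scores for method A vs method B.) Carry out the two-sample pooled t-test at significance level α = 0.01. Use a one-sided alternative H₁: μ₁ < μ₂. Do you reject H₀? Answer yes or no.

x̄₁=49.125, s₁=5.071, n₁=16
x̄₂=57.280, s₂=5.004, n₂=25
s_p² = [15·5.071² + 24·5.004²]/39 = 25.3023
SE = √(s_p²·(1/16+1/25)) = 1.6104
t = (49.125−57.280)/1.6104 = -5.0639
df = 39
p-value (one-sided, H₁ less) = 0.00001
At α=0.01: p < α → reject H₀

reject H₀: yes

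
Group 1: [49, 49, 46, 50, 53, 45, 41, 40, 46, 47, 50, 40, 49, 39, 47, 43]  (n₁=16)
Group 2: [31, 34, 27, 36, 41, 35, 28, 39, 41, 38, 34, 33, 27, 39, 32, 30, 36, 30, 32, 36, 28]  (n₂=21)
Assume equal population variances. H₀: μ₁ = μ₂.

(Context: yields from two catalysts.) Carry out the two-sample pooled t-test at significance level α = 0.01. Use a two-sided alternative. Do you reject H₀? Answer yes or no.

reject H₀: yes

x̄₁=45.875, s₁=4.209, n₁=16
x̄₂=33.667, s₂=4.442, n₂=21
s_p² = [15·4.209² + 20·4.442²]/35 = 18.8690
SE = √(s_p²·(1/16+1/21)) = 1.4415
t = (45.875−33.667)/1.4415 = 8.4694
df = 35
p-value (two-sided) = 0.00000
At α=0.01: p < α → reject H₀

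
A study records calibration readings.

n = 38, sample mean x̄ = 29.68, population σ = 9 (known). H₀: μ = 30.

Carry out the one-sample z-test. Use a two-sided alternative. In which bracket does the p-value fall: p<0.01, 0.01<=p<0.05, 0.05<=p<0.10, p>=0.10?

p-value bracket: p>=0.10

SE = σ/√n = 9/√38 = 1.4600
z = (x̄−μ₀)/SE = (29.68−30)/1.4600 = -0.2192
p-value (two-sided) = 0.82651
→ bracket: p>=0.10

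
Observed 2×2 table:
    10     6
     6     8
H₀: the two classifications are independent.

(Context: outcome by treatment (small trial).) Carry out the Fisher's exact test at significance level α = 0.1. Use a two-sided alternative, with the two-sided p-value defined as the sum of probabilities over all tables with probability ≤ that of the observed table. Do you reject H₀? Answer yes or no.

reject H₀: no

Margins: r₁=16, r₂=14, c₁=16, c₂=14, n=30
p_obs = C(16,10)·C(14,6)/C(30,16); sum pmf over tables with pmf ≤ p_obs
p-value (two-sided) = 0.46425
At α=0.1: p ≥ α → fail to reject H₀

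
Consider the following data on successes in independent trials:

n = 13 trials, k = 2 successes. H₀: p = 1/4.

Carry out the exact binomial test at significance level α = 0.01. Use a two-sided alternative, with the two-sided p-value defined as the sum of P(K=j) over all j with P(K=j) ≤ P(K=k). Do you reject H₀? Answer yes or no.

Exact binomial: n=13, k=2, p₀=1/4=0.2500
P(X=j) = C(n,j)·p₀^j·(1−p₀)^(n−j); p = Σ P(X=j) over j with P(X=j) ≤ P(X=2)
p-value (two-sided) = 0.53864
At α=0.01: p ≥ α → fail to reject H₀

reject H₀: no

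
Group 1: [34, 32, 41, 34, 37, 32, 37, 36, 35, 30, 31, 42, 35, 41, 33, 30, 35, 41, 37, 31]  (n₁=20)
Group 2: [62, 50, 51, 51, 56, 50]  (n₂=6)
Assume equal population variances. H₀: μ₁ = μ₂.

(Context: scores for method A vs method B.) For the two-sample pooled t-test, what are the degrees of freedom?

degrees of freedom = 24

df = n₁ + n₂ − 2 = 20 + 6 − 2 = 24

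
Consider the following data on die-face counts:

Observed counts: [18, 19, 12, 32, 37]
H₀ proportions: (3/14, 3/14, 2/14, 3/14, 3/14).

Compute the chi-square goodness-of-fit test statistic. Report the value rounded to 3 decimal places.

n = 118; E_i = n·p_i = [25.29, 25.29, 16.86, 25.29, 25.29]
χ² = (18−25.29)²/25.29 + (19−25.29)²/25.29 + (12−16.86)²/16.86 + (32−25.29)²/25.29 + (37−25.29)²/25.29 = 12.2712
df = 4

test statistic = 12.271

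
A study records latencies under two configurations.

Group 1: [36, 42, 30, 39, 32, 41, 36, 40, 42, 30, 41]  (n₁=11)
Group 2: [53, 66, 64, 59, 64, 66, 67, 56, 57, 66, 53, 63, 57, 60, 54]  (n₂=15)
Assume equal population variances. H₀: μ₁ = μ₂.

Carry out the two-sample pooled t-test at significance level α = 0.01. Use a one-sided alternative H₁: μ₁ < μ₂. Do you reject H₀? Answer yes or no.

reject H₀: yes

x̄₁=37.182, s₁=4.687, n₁=11
x̄₂=60.333, s₂=5.108, n₂=15
s_p² = [10·4.687² + 14·5.108²]/24 = 24.3737
SE = √(s_p²·(1/11+1/15)) = 1.9598
t = (37.182−60.333)/1.9598 = -11.8134
df = 24
p-value (one-sided, H₁ less) = 0.00000
At α=0.01: p < α → reject H₀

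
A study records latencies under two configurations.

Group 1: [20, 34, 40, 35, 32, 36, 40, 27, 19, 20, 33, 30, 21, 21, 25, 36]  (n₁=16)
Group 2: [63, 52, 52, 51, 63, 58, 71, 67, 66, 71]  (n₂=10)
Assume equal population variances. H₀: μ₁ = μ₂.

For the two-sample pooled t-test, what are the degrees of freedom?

df = n₁ + n₂ − 2 = 16 + 10 − 2 = 24

degrees of freedom = 24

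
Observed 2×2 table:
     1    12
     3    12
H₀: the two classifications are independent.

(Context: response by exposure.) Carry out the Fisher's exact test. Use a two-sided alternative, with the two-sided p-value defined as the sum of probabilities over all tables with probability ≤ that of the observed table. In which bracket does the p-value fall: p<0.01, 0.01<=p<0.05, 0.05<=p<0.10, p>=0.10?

p-value bracket: p>=0.10

Margins: r₁=13, r₂=15, c₁=4, c₂=24, n=28
p_obs = C(13,1)·C(15,3)/C(28,4); sum pmf over tables with pmf ≤ p_obs
p-value (two-sided) = 0.60000
→ bracket: p>=0.10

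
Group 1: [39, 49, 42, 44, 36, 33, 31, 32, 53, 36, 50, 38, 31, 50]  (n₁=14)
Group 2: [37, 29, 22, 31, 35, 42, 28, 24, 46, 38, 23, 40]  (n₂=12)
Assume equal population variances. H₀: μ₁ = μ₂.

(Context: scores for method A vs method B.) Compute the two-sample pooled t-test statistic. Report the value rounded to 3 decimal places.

test statistic = 2.392

x̄₁=40.286, s₁=7.750, n₁=14
x̄₂=32.917, s₂=7.925, n₂=12
s_p² = [13·7.750² + 11·7.925²]/24 = 61.3239
SE = √(s_p²·(1/14+1/12)) = 3.0807
t = (40.286−32.917)/3.0807 = 2.3920
df = 24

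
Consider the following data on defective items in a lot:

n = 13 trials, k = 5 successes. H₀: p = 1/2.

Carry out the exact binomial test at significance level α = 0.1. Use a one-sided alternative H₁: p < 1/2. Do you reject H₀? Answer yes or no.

reject H₀: no

Exact binomial: n=13, k=5, p₀=1/2=0.5000
P(X≤5) from Σ C(n,i)·p₀^i·(1−p₀)^(n−i)
p-value (one-sided, H₁ less) = 0.29053
At α=0.1: p ≥ α → fail to reject H₀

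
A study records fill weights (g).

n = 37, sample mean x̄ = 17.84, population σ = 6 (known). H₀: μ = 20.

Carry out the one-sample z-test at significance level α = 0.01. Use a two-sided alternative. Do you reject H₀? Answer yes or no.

reject H₀: no

SE = σ/√n = 6/√37 = 0.9864
z = (x̄−μ₀)/SE = (17.84−20)/0.9864 = -2.1898
p-value (two-sided) = 0.02854
At α=0.01: p ≥ α → fail to reject H₀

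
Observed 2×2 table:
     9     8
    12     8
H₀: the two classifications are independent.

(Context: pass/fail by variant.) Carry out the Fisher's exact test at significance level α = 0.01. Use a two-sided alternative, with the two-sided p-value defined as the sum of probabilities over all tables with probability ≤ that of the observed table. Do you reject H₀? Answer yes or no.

reject H₀: no

Margins: r₁=17, r₂=20, c₁=21, c₂=16, n=37
p_obs = C(17,9)·C(20,12)/C(37,21); sum pmf over tables with pmf ≤ p_obs
p-value (two-sided) = 0.74631
At α=0.01: p ≥ α → fail to reject H₀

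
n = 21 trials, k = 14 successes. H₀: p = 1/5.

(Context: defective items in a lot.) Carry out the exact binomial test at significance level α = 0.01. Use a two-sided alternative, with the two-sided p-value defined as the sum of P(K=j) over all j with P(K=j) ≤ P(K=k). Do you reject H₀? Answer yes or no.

reject H₀: yes

Exact binomial: n=21, k=14, p₀=1/5=0.2000
P(X=j) = C(n,j)·p₀^j·(1−p₀)^(n−j); p = Σ P(X=j) over j with P(X=j) ≤ P(X=14)
p-value (two-sided) = 0.00000
At α=0.01: p < α → reject H₀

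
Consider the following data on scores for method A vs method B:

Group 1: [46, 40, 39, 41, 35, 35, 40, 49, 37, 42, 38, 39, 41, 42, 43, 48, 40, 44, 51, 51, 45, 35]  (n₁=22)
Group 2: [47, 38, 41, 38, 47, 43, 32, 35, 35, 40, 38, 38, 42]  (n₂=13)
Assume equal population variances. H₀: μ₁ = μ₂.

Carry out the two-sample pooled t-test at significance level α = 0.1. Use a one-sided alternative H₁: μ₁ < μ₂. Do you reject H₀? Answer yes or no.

x̄₁=41.864, s₁=4.863, n₁=22
x̄₂=39.538, s₂=4.465, n₂=13
s_p² = [21·4.863² + 12·4.465²]/33 = 22.2976
SE = √(s_p²·(1/22+1/13)) = 1.6519
t = (41.864−39.538)/1.6519 = 1.4076
df = 33
p-value (one-sided, H₁ less) = 0.91570
At α=0.1: p ≥ α → fail to reject H₀

reject H₀: no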